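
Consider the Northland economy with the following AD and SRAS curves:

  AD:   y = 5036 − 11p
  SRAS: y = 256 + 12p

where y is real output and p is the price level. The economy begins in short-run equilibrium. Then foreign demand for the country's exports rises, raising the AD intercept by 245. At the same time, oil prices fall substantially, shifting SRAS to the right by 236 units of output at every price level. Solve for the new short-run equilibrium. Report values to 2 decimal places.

After both shocks: AD is y = 5281 − 11p and SRAS is y = 492 + 12p.
Setting them equal: 4789 = 23p, so p = 208.22.
Substituting into AD, y = 2990.61.

p = 208.22, y = 2990.61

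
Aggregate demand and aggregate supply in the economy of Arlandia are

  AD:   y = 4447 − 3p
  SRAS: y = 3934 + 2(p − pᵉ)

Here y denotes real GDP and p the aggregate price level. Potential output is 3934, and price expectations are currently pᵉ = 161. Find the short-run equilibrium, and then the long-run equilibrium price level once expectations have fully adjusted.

Short run: p = 167, y = 3946. Long run: p = 171.

Short run: with pᵉ = 161, SRAS is y = 3612 + 2p. Setting AD = SRAS gives 835 = 5p, so p = 167 and y = 4447 − 3·167 = 3946.
Output 3946 is above potential 3934, so over time expected prices rise and SRAS shifts left until y returns to 3934.
Long run: y = 3934 on the AD curve gives 3934 = 4447 − 3p, so p = 171.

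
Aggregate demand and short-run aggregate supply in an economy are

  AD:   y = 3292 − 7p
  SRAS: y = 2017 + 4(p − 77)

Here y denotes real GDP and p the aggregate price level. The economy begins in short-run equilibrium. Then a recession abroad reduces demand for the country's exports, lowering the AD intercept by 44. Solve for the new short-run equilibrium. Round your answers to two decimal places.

This is a negative demand shock: AD shifts left.
New AD: y = 3248 − 7p.
SRAS can be written y = 1709 + 4p.
Set AD = SRAS: 3248 − 7p = 1709 + 4p, so 1539 = 11p and p = 139.91.
Substituting into AD, y = 2268.64.

p = 139.91, y = 2268.64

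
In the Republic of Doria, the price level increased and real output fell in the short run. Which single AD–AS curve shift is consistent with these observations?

P rose and Y fell. An AD shift moves P and Y in the same direction; an SRAS shift moves them in opposite directions.
Here P and Y moved in opposite directions, so the SRAS curve shifted.
Since Y fell, SRAS shifted left.

SRAS shifted left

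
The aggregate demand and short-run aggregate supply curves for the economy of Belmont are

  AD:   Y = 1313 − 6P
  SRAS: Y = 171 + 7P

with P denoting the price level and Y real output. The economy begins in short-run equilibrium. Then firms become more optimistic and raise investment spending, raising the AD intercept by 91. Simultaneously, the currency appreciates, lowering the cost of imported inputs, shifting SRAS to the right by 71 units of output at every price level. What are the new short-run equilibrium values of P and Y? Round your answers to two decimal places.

After both shocks: AD is Y = 1404 − 6P and SRAS is Y = 242 + 7P.
Setting them equal: 1162 = 13P, so P = 89.38.
Substituting into AD, Y = 867.69.

P = 89.38, Y = 867.69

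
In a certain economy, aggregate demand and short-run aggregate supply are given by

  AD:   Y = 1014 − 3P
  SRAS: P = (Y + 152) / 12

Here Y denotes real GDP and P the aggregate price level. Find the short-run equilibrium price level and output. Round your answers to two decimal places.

Rearrange SRAS to Y = 12P − 152.
Set AD = SRAS: 1014 − 3P = 12P − 152, so 1166 = 15P and P = 77.73.
Substituting into AD, Y = 1014 − 3P = 780.80.

P = 77.73, Y = 780.80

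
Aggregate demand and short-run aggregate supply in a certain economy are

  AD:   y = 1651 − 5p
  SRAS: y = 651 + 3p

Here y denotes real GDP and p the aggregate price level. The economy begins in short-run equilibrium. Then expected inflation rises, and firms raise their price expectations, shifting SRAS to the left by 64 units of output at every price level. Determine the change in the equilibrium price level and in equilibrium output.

This is a negative supply shock: SRAS shifts left.
New SRAS: y = 587 + 3p.
Set AD = SRAS: 1651 − 5p = 587 + 3p, so 1064 = 8p and p = 133.
y = 1651 − 5·133 = 986.
Initially p = 125, y = 1026, so Δp = +8 and Δy = -40.

Δp = +8, Δy = -40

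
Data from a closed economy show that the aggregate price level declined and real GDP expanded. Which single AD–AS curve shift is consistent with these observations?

SRAS shifted right

P fell and Y rose. An AD shift moves P and Y in the same direction; an SRAS shift moves them in opposite directions.
Here P and Y moved in opposite directions, so the SRAS curve shifted.
Since Y rose, SRAS shifted right.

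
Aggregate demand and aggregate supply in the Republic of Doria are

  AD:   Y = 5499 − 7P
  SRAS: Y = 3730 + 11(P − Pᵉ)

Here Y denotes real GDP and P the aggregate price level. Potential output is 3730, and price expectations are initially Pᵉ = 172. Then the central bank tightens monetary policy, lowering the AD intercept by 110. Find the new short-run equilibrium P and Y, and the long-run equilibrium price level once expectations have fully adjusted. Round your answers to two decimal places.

AD shifts left: new AD is Y = 5389 − 7P. With Pᵉ = 172, SRAS is Y = 1838 + 11P.
Short run: 5389 − 7P = 1838 + 11P gives 3551 = 18P, so P = 197.28 and Y = 5389 − 7P = 4008.06.
Y = 4008.06 is above potential 3730; expectations adjust and SRAS shifts left until Y = 3730.
Long run: on the new AD curve, 3730 = 5389 − 7P gives P = 237.00.

Short run: P = 197.28, Y = 4008.06. Long run: P = 237.00.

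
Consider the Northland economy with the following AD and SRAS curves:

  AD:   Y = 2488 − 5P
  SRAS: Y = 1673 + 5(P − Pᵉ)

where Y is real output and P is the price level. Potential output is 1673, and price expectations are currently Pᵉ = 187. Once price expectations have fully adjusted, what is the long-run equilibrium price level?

Short run: with Pᵉ = 187, SRAS is Y = 738 + 5P. Setting AD = SRAS gives 1750 = 10P, so P = 175 and Y = 2488 − 5·175 = 1613.
Output 1613 is below potential 1673, so over time expected prices fall and SRAS shifts right until Y returns to 1673.
Long run: Y = 1673 on the AD curve gives 1673 = 2488 − 5P, so P = 163.

Long-run P = 163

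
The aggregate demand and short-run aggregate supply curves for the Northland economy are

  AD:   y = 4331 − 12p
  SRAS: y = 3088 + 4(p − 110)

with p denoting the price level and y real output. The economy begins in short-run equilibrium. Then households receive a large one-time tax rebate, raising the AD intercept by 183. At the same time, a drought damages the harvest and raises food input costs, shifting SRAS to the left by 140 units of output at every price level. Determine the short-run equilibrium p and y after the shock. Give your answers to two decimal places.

After both shocks: AD is y = 4514 − 12p and SRAS is y = 2508 + 4p.
Setting them equal: 2006 = 16p, so p = 125.38.
Substituting into AD, y = 3009.50.

p = 125.38, y = 3009.50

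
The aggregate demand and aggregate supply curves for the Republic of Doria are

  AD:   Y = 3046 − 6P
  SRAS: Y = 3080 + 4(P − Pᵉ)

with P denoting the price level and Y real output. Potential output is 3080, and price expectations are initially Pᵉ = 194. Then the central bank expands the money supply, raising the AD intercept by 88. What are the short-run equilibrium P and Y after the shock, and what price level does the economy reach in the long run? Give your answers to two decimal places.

Short run: P = 83.00, Y = 2636.00. Long run: P = 9.00.

AD shifts right: new AD is Y = 3134 − 6P. With Pᵉ = 194, SRAS is Y = 2304 + 4P.
Short run: 3134 − 6P = 2304 + 4P gives 830 = 10P, so P = 83.00 and Y = 3134 − 6P = 2636.00.
Y = 2636.00 is below potential 3080; expectations adjust and SRAS shifts right until Y = 3080.
Long run: on the new AD curve, 3080 = 3134 − 6P gives P = 9.00.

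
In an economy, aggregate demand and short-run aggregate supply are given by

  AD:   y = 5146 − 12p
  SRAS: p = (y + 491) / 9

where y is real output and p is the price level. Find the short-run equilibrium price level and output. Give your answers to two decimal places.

p = 268.43, y = 1924.86

Rearrange SRAS to y = 9p − 491.
Set AD = SRAS: 5146 − 12p = 9p − 491, so 5637 = 21p and p = 268.43.
Substituting into AD, y = 5146 − 12p = 1924.86.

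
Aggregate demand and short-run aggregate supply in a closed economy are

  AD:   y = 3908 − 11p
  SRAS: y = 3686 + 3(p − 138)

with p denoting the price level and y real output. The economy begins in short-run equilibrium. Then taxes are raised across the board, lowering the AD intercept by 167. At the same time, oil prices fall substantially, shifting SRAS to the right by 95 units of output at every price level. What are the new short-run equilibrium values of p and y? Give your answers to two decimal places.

After both shocks: AD is y = 3741 − 11p and SRAS is y = 3367 + 3p.
Setting them equal: 374 = 14p, so p = 26.71.
Substituting into AD, y = 3447.14.

p = 26.71, y = 3447.14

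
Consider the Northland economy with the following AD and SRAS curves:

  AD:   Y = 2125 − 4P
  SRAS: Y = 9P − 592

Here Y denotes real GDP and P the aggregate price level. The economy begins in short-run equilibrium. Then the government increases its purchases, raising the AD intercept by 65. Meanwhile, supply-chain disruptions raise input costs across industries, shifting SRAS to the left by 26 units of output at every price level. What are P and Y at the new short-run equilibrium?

P = 216, Y = 1326

After both shocks: AD is Y = 2190 − 4P and SRAS is Y = 9P − 618.
Setting them equal: 2808 = 13P, so P = 216.
Y = 2190 − 4·216 = 1326.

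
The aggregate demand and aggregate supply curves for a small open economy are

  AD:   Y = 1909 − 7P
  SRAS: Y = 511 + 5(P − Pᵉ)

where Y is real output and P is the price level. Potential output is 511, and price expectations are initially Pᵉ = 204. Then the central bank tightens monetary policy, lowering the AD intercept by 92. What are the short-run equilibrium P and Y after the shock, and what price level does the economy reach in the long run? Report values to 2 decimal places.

Short run: P = 193.83, Y = 460.17. Long run: P = 186.57.

AD shifts left: new AD is Y = 1817 − 7P. With Pᵉ = 204, SRAS is Y = 5P − 509.
Short run: 1817 − 7P = 5P − 509 gives 2326 = 12P, so P = 193.83 and Y = 1817 − 7P = 460.17.
Y = 460.17 is below potential 511; expectations adjust and SRAS shifts right until Y = 511.
Long run: on the new AD curve, 511 = 1817 − 7P gives P = 186.57.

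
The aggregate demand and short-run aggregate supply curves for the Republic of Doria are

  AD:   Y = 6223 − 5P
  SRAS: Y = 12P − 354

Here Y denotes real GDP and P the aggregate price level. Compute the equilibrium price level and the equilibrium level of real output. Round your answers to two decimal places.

P = 386.88, Y = 4288.59

Set AD = SRAS: 6223 − 5P = 12P − 354, so 6577 = 17P and P = 386.88.
Substituting into AD, Y = 6223 − 5P = 4288.59.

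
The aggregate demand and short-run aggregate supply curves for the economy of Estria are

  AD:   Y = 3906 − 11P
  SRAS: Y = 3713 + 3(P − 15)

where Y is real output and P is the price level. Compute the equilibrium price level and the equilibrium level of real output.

P = 17, Y = 3719

Write SRAS as Y = 3713 + 3P − 45 = 3668 + 3P.
Set AD = SRAS: 3906 − 11P = 3668 + 3P, so 238 = 14P and P = 17.
Then Y = 3906 − 11·17 = 3719.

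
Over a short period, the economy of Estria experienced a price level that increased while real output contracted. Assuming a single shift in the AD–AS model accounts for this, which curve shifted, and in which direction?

SRAS shifted left

P rose and Y fell. An AD shift moves P and Y in the same direction; an SRAS shift moves them in opposite directions.
Here P and Y moved in opposite directions, so the SRAS curve shifted.
Since Y fell, SRAS shifted left.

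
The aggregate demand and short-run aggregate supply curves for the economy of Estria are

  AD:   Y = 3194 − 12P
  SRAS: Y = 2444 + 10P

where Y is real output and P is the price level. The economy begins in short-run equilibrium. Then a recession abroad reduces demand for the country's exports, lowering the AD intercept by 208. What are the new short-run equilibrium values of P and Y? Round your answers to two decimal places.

This is a negative demand shock: AD shifts left.
New AD: Y = 2986 − 12P.
Set AD = SRAS: 2986 − 12P = 2444 + 10P, so 542 = 22P and P = 24.64.
Substituting into AD, Y = 2690.36.

P = 24.64, Y = 2690.36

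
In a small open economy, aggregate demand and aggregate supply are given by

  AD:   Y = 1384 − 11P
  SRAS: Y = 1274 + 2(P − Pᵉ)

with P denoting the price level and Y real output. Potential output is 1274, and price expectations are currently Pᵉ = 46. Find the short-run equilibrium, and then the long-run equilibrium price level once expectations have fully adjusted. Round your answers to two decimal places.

Short run: P = 15.54, Y = 1213.08. Long run: P = 10.00.

Short run: with Pᵉ = 46, SRAS is Y = 1182 + 2P. Setting AD = SRAS gives 202 = 13P, so P = 15.54 and Y = 1384 − 11P = 1213.08.
Output 1213.08 is below potential 1274, so over time expected prices fall and SRAS shifts right until Y returns to 1274.
Long run: Y = 1274 on the AD curve gives 1274 = 1384 − 11P, so P = 10.00.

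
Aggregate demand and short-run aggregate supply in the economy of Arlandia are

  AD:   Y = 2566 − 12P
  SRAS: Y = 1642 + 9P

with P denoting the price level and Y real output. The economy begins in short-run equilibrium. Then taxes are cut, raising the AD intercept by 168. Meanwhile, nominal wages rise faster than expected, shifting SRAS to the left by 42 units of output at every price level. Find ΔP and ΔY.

After both shocks: AD is Y = 2734 − 12P and SRAS is Y = 1600 + 9P.
Setting them equal: 1134 = 21P, so P = 54.
Y = 2734 − 12·54 = 2086.
Initially P = 44, Y = 2038, so ΔP = +10 and ΔY = +48.

ΔP = +10, ΔY = +48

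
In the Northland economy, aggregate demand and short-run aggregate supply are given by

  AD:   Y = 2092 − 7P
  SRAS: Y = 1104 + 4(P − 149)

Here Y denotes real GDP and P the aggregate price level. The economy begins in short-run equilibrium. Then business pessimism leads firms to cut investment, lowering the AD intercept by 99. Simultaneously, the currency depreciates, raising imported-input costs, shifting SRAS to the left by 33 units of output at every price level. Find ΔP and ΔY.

After both shocks: AD is Y = 1993 − 7P and SRAS is Y = 475 + 4P.
Setting them equal: 1518 = 11P, so P = 138.
Y = 1993 − 7·138 = 1027.
Initially P = 144, Y = 1084, so ΔP = -6 and ΔY = -57.

ΔP = -6, ΔY = -57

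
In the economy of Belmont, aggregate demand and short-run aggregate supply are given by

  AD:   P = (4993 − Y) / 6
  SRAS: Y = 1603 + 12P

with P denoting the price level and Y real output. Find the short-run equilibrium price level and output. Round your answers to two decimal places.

Rearrange AD to Y = 4993 − 6P.
Set AD = SRAS: 4993 − 6P = 1603 + 12P, so 3390 = 18P and P = 188.33.
Substituting into AD, Y = 4993 − 6P = 3863.00.

P = 188.33, Y = 3863.00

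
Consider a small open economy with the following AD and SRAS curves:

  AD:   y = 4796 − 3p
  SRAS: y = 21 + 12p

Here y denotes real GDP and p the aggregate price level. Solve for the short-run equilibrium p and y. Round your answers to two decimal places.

Set AD = SRAS: 4796 − 3p = 21 + 12p, so 4775 = 15p and p = 318.33.
Substituting into AD, y = 4796 − 3p = 3841.00.

p = 318.33, y = 3841.00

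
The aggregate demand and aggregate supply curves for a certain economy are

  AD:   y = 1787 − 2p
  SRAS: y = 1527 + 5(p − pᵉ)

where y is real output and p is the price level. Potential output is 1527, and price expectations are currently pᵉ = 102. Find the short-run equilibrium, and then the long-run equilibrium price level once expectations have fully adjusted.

Short run: p = 110, y = 1567. Long run: p = 130.

Short run: with pᵉ = 102, SRAS is y = 1017 + 5p. Setting AD = SRAS gives 770 = 7p, so p = 110 and y = 1787 − 2·110 = 1567.
Output 1567 is above potential 1527, so over time expected prices rise and SRAS shifts left until y returns to 1527.
Long run: y = 1527 on the AD curve gives 1527 = 1787 − 2p, so p = 130.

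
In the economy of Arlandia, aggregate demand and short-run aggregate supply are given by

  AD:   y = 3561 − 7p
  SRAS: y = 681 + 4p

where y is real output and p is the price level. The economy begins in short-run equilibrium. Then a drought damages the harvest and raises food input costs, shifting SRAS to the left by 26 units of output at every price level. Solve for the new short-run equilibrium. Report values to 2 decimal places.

p = 264.18, y = 1711.73

This is a negative supply shock: SRAS shifts left.
New SRAS: y = 655 + 4p.
Set AD = SRAS: 3561 − 7p = 655 + 4p, so 2906 = 11p and p = 264.18.
Substituting into AD, y = 1711.73.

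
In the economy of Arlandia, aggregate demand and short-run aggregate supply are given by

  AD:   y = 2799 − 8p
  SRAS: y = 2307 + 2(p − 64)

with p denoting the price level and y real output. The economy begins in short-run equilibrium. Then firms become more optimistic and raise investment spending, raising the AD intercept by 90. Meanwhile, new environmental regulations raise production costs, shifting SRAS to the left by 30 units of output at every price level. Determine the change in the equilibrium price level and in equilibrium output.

After both shocks: AD is y = 2889 − 8p and SRAS is y = 2149 + 2p.
Setting them equal: 740 = 10p, so p = 74.
y = 2889 − 8·74 = 2297.
Initially p = 62, y = 2303, so Δp = +12 and Δy = -6.

Δp = +12, Δy = -6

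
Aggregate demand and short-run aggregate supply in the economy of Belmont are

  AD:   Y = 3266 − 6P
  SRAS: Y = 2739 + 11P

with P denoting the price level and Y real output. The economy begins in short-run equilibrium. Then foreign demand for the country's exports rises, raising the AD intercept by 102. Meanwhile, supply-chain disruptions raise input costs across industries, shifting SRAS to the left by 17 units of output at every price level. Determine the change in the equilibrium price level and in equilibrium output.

After both shocks: AD is Y = 3368 − 6P and SRAS is Y = 2722 + 11P.
Setting them equal: 646 = 17P, so P = 38.
Y = 3368 − 6·38 = 3140.
Initially P = 31, Y = 3080, so ΔP = +7 and ΔY = +60.

ΔP = +7, ΔY = +60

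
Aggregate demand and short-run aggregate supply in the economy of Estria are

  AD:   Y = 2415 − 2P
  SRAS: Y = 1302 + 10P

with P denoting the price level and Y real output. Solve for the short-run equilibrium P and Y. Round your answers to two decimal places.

Set AD = SRAS: 2415 − 2P = 1302 + 10P, so 1113 = 12P and P = 92.75.
Substituting into AD, Y = 2415 − 2P = 2229.50.

P = 92.75, Y = 2229.50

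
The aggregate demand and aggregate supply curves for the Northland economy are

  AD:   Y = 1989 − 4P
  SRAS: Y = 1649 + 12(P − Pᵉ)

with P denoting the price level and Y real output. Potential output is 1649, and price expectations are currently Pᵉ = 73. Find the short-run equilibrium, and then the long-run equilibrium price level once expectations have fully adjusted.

Short run: with Pᵉ = 73, SRAS is Y = 773 + 12P. Setting AD = SRAS gives 1216 = 16P, so P = 76 and Y = 1989 − 4·76 = 1685.
Output 1685 is above potential 1649, so over time expected prices rise and SRAS shifts left until Y returns to 1649.
Long run: Y = 1649 on the AD curve gives 1649 = 1989 − 4P, so P = 85.

Short run: P = 76, Y = 1685. Long run: P = 85.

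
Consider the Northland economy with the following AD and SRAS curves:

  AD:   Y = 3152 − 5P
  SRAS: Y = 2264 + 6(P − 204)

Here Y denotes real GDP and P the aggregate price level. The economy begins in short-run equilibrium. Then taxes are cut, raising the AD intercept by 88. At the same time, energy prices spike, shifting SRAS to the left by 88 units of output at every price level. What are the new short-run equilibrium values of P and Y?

After both shocks: AD is Y = 3240 − 5P and SRAS is Y = 952 + 6P.
Setting them equal: 2288 = 11P, so P = 208.
Y = 3240 − 5·208 = 2200.

P = 208, Y = 2200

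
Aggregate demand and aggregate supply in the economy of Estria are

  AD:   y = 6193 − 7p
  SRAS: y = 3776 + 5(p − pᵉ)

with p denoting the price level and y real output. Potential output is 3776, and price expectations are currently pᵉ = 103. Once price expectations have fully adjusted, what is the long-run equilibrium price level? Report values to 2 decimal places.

Long-run p = 345.29

Short run: with pᵉ = 103, SRAS is y = 3261 + 5p. Setting AD = SRAS gives 2932 = 12p, so p = 244.33 and y = 6193 − 7p = 4482.67.
Output 4482.67 is above potential 3776, so over time expected prices rise and SRAS shifts left until y returns to 3776.
Long run: y = 3776 on the AD curve gives 3776 = 6193 − 7p, so p = 345.29.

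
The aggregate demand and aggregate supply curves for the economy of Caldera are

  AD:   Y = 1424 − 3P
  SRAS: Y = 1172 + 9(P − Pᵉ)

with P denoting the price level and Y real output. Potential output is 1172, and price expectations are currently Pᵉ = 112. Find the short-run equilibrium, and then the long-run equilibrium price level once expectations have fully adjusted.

Short run: with Pᵉ = 112, SRAS is Y = 164 + 9P. Setting AD = SRAS gives 1260 = 12P, so P = 105 and Y = 1424 − 3·105 = 1109.
Output 1109 is below potential 1172, so over time expected prices fall and SRAS shifts right until Y returns to 1172.
Long run: Y = 1172 on the AD curve gives 1172 = 1424 − 3P, so P = 84.

Short run: P = 105, Y = 1109. Long run: P = 84.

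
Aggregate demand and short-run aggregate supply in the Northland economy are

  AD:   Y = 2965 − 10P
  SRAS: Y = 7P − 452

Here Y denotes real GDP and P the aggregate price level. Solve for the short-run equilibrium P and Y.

Set AD = SRAS: 2965 − 10P = 7P − 452, so 3417 = 17P and P = 201.
Then Y = 2965 − 10·201 = 955.

P = 201, Y = 955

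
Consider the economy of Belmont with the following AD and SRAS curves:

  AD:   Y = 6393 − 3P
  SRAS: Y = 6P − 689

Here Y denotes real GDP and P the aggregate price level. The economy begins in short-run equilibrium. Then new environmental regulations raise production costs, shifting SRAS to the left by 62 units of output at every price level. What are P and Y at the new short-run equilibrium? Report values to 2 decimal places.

This is a negative supply shock: SRAS shifts left.
New SRAS: Y = 6P − 751.
Set AD = SRAS: 6393 − 3P = 6P − 751, so 7144 = 9P and P = 793.78.
Substituting into AD, Y = 4011.67.

P = 793.78, Y = 4011.67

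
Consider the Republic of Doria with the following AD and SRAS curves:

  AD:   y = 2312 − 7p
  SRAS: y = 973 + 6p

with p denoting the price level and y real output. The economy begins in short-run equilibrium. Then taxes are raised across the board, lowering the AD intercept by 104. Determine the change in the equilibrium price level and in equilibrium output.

This is a negative demand shock: AD shifts left.
New AD: y = 2208 − 7p.
Set AD = SRAS: 2208 − 7p = 973 + 6p, so 1235 = 13p and p = 95.
y = 2208 − 7·95 = 1543.
Initially p = 103, y = 1591, so Δp = -8 and Δy = -48.

Δp = -8, Δy = -48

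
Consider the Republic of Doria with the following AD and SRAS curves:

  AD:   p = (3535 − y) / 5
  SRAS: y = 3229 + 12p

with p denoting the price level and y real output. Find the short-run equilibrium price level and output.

Rearrange AD to y = 3535 − 5p.
Set AD = SRAS: 3535 − 5p = 3229 + 12p, so 306 = 17p and p = 18.
Then y = 3535 − 5·18 = 3445.

p = 18, y = 3445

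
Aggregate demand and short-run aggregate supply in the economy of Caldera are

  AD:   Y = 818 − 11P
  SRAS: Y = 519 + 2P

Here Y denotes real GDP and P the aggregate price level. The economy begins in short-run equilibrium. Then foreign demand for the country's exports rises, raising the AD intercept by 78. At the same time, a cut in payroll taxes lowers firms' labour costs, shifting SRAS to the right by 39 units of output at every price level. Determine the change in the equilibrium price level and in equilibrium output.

After both shocks: AD is Y = 896 − 11P and SRAS is Y = 558 + 2P.
Setting them equal: 338 = 13P, so P = 26.
Y = 896 − 11·26 = 610.
Initially P = 23, Y = 565, so ΔP = +3 and ΔY = +45.

ΔP = +3, ΔY = +45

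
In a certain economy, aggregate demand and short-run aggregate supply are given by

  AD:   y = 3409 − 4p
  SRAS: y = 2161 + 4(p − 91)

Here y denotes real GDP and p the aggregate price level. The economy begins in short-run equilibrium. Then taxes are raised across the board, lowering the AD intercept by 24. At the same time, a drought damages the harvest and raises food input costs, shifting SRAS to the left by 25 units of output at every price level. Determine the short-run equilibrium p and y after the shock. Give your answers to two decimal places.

p = 201.63, y = 2578.50

After both shocks: AD is y = 3385 − 4p and SRAS is y = 1772 + 4p.
Setting them equal: 1613 = 8p, so p = 201.63.
Substituting into AD, y = 2578.50.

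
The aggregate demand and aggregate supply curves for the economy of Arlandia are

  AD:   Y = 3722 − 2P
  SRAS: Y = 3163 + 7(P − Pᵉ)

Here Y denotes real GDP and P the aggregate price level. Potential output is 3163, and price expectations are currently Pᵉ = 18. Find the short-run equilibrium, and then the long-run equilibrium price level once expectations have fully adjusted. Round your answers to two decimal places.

Short run: with Pᵉ = 18, SRAS is Y = 3037 + 7P. Setting AD = SRAS gives 685 = 9P, so P = 76.11 and Y = 3722 − 2P = 3569.78.
Output 3569.78 is above potential 3163, so over time expected prices rise and SRAS shifts left until Y returns to 3163.
Long run: Y = 3163 on the AD curve gives 3163 = 3722 − 2P, so P = 279.50.

Short run: P = 76.11, Y = 3569.78. Long run: P = 279.50.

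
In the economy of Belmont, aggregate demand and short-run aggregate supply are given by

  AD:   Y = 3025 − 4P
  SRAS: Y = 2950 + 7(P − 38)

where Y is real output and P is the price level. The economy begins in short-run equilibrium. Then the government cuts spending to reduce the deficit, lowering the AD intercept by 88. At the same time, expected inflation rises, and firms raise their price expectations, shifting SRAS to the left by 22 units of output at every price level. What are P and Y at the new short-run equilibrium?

P = 25, Y = 2837

After both shocks: AD is Y = 2937 − 4P and SRAS is Y = 2662 + 7P.
Setting them equal: 275 = 11P, so P = 25.
Y = 2937 − 4·25 = 2837.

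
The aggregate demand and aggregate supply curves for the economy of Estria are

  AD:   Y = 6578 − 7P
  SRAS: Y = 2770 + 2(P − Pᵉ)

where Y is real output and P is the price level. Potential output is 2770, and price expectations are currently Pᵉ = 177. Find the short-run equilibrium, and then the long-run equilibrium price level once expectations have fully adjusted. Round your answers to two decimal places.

Short run: with Pᵉ = 177, SRAS is Y = 2416 + 2P. Setting AD = SRAS gives 4162 = 9P, so P = 462.44 and Y = 6578 − 7P = 3340.89.
Output 3340.89 is above potential 2770, so over time expected prices rise and SRAS shifts left until Y returns to 2770.
Long run: Y = 2770 on the AD curve gives 2770 = 6578 − 7P, so P = 544.00.

Short run: P = 462.44, Y = 3340.89. Long run: P = 544.00.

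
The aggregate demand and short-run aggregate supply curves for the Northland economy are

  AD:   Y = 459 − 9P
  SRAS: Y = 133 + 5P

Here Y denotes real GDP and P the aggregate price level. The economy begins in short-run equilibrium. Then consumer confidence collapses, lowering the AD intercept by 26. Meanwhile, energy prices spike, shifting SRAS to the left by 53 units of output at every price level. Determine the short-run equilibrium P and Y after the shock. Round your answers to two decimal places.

After both shocks: AD is Y = 433 − 9P and SRAS is Y = 80 + 5P.
Setting them equal: 353 = 14P, so P = 25.21.
Substituting into AD, Y = 206.07.

P = 25.21, Y = 206.07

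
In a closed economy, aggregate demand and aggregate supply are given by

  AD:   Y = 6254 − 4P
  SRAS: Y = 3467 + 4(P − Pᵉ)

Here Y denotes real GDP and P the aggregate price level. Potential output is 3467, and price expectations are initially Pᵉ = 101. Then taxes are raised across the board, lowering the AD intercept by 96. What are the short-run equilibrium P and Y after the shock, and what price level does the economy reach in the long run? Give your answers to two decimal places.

Short run: P = 386.88, Y = 4610.50. Long run: P = 672.75.

AD shifts left: new AD is Y = 6158 − 4P. With Pᵉ = 101, SRAS is Y = 3063 + 4P.
Short run: 6158 − 4P = 3063 + 4P gives 3095 = 8P, so P = 386.88 and Y = 6158 − 4P = 4610.50.
Y = 4610.50 is above potential 3467; expectations adjust and SRAS shifts left until Y = 3467.
Long run: on the new AD curve, 3467 = 6158 − 4P gives P = 672.75.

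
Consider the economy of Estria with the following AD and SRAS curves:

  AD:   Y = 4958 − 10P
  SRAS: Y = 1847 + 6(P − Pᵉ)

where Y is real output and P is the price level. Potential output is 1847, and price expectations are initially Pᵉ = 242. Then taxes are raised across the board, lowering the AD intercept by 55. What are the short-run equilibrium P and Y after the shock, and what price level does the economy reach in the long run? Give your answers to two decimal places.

AD shifts left: new AD is Y = 4903 − 10P. With Pᵉ = 242, SRAS is Y = 395 + 6P.
Short run: 4903 − 10P = 395 + 6P gives 4508 = 16P, so P = 281.75 and Y = 4903 − 10P = 2085.50.
Y = 2085.50 is above potential 1847; expectations adjust and SRAS shifts left until Y = 1847.
Long run: on the new AD curve, 1847 = 4903 − 10P gives P = 305.60.

Short run: P = 281.75, Y = 2085.50. Long run: P = 305.60.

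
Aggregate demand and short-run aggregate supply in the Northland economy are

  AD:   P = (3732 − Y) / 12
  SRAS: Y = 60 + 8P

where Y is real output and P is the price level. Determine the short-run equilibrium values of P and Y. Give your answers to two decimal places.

Rearrange AD to Y = 3732 − 12P.
Set AD = SRAS: 3732 − 12P = 60 + 8P, so 3672 = 20P and P = 183.60.
Substituting into AD, Y = 3732 − 12P = 1528.80.

P = 183.60, Y = 1528.80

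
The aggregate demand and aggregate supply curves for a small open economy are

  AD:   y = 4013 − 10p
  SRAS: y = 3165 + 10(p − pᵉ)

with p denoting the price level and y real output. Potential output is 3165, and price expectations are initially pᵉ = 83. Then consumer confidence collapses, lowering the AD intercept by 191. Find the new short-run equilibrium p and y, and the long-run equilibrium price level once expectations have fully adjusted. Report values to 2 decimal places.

AD shifts left: new AD is y = 3822 − 10p. With pᵉ = 83, SRAS is y = 2335 + 10p.
Short run: 3822 − 10p = 2335 + 10p gives 1487 = 20p, so p = 74.35 and y = 3822 − 10p = 3078.50.
y = 3078.50 is below potential 3165; expectations adjust and SRAS shifts right until y = 3165.
Long run: on the new AD curve, 3165 = 3822 − 10p gives p = 65.70.

Short run: p = 74.35, y = 3078.50. Long run: p = 65.70.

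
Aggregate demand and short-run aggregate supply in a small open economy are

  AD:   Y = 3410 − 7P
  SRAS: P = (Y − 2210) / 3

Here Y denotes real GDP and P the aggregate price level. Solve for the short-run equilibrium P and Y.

P = 120, Y = 2570

Rearrange SRAS to Y = 2210 + 3P.
Set AD = SRAS: 3410 − 7P = 2210 + 3P, so 1200 = 10P and P = 120.
Then Y = 3410 − 7·120 = 2570.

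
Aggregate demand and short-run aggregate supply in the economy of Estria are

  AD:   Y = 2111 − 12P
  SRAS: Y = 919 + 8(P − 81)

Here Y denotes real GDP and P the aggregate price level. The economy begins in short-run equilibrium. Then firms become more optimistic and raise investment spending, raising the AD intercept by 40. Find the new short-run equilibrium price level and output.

P = 94, Y = 1023

This is a positive demand shock: AD shifts right.
New AD: Y = 2151 − 12P.
SRAS can be written Y = 271 + 8P.
Set AD = SRAS: 2151 − 12P = 271 + 8P, so 1880 = 20P and P = 94.
Y = 2151 − 12·94 = 1023.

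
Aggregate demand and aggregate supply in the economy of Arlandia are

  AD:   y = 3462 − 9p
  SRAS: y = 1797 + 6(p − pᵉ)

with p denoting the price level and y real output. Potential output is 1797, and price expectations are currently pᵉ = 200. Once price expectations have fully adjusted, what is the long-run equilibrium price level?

Long-run p = 185

Short run: with pᵉ = 200, SRAS is y = 597 + 6p. Setting AD = SRAS gives 2865 = 15p, so p = 191 and y = 3462 − 9·191 = 1743.
Output 1743 is below potential 1797, so over time expected prices fall and SRAS shifts right until y returns to 1797.
Long run: y = 1797 on the AD curve gives 1797 = 3462 − 9p, so p = 185.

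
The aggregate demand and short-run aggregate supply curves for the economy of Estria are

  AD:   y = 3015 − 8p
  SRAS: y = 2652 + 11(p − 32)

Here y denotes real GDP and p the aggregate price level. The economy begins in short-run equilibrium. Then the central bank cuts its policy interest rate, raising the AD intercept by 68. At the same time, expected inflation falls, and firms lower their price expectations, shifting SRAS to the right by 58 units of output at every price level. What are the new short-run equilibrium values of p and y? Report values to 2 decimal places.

p = 38.16, y = 2777.74

After both shocks: AD is y = 3083 − 8p and SRAS is y = 2358 + 11p.
Setting them equal: 725 = 19p, so p = 38.16.
Substituting into AD, y = 2777.74.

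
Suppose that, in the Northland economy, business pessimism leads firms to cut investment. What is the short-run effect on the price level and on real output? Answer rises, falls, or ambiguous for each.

Price level: falls; output: falls

This is a negative demand shock: AD shifts left.
Moving along the upward-sloping SRAS curve, P falls and Y falls.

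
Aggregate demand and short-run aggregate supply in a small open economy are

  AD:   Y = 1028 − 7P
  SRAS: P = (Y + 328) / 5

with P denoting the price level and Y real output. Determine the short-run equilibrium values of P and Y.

P = 113, Y = 237

Rearrange SRAS to Y = 5P − 328.
Set AD = SRAS: 1028 − 7P = 5P − 328, so 1356 = 12P and P = 113.
Then Y = 1028 − 7·113 = 237.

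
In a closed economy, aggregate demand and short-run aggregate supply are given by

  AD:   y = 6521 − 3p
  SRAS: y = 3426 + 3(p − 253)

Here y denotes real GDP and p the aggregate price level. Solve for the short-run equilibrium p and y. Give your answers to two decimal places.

Write SRAS as y = 3426 + 3p − 759 = 2667 + 3p.
Set AD = SRAS: 6521 − 3p = 2667 + 3p, so 3854 = 6p and p = 642.33.
Substituting into AD, y = 6521 − 3p = 4594.00.

p = 642.33, y = 4594.00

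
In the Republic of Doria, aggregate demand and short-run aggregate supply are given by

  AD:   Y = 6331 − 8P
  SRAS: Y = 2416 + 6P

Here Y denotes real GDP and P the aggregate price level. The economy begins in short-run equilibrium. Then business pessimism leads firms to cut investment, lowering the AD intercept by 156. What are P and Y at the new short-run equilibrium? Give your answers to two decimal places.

P = 268.50, Y = 4027.00

This is a negative demand shock: AD shifts left.
New AD: Y = 6175 − 8P.
Set AD = SRAS: 6175 − 8P = 2416 + 6P, so 3759 = 14P and P = 268.50.
Substituting into AD, Y = 4027.00.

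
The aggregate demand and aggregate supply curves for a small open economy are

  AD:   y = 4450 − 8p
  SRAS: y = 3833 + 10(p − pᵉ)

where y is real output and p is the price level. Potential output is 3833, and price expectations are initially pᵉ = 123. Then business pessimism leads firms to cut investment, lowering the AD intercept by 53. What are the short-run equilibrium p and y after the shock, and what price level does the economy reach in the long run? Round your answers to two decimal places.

AD shifts left: new AD is y = 4397 − 8p. With pᵉ = 123, SRAS is y = 2603 + 10p.
Short run: 4397 − 8p = 2603 + 10p gives 1794 = 18p, so p = 99.67 and y = 4397 − 8p = 3599.67.
y = 3599.67 is below potential 3833; expectations adjust and SRAS shifts right until y = 3833.
Long run: on the new AD curve, 3833 = 4397 − 8p gives p = 70.50.

Short run: p = 99.67, y = 3599.67. Long run: p = 70.50.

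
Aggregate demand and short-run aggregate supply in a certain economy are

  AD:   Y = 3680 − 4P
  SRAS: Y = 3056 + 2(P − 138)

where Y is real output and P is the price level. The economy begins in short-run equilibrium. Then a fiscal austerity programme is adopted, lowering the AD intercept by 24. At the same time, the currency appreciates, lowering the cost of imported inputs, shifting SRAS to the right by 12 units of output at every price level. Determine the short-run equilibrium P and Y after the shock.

After both shocks: AD is Y = 3656 − 4P and SRAS is Y = 2792 + 2P.
Setting them equal: 864 = 6P, so P = 144.
Y = 3656 − 4·144 = 3080.

P = 144, Y = 3080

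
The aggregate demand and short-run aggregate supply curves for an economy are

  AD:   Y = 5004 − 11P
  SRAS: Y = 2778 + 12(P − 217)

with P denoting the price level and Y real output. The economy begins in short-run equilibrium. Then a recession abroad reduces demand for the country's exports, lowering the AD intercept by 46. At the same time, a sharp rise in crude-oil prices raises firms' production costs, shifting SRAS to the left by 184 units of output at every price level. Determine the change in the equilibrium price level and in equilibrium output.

ΔP = +6, ΔY = -112

After both shocks: AD is Y = 4958 − 11P and SRAS is Y = 12P − 10.
Setting them equal: 4968 = 23P, so P = 216.
Y = 4958 − 11·216 = 2582.
Initially P = 210, Y = 2694, so ΔP = +6 and ΔY = -112.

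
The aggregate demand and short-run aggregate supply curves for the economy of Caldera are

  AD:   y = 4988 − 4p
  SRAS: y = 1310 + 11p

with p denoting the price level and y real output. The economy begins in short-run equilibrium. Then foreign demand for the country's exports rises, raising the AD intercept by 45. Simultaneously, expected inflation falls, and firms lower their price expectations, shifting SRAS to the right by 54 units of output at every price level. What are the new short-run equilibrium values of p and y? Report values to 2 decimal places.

p = 244.60, y = 4054.60

After both shocks: AD is y = 5033 − 4p and SRAS is y = 1364 + 11p.
Setting them equal: 3669 = 15p, so p = 244.60.
Substituting into AD, y = 4054.60.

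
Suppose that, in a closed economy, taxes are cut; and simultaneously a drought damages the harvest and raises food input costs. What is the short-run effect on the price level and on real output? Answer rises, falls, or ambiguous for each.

Price level: rises; output: ambiguous

The first event is a positive demand shock: AD shifts right, which by itself pushes P up and Y up.
The second is an adverse supply shock: SRAS shifts left, which by itself pushes P up and Y down.
Both shocks push P up, so P rises. The two shocks push Y in opposite directions, so the effect on Y is ambiguous.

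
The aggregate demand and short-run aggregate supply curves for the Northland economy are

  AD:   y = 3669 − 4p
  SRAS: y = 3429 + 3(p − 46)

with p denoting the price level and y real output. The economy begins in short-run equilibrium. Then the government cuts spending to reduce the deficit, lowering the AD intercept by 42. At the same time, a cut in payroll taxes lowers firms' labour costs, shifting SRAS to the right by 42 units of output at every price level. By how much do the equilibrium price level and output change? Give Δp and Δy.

After both shocks: AD is y = 3627 − 4p and SRAS is y = 3333 + 3p.
Setting them equal: 294 = 7p, so p = 42.
y = 3627 − 4·42 = 3459.
Initially p = 54, y = 3453, so Δp = -12 and Δy = +6.

Δp = -12, Δy = +6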